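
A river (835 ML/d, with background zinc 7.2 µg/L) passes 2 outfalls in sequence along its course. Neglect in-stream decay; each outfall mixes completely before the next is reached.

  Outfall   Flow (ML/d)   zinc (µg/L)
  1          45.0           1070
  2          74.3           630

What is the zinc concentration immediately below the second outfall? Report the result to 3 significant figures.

106 µg/L

After outfall 1: Q = 835.0 + 45.00 = 880.0 ML/d; C = (835.0·7.200 + 45.00·1070)/880.0 = 61.55 µg/L.
After outfall 2: Q = 880.0 + 74.30 = 954.3 ML/d; C = (880.0·61.55 + 74.30·630.0)/954.3 = 105.8 µg/L.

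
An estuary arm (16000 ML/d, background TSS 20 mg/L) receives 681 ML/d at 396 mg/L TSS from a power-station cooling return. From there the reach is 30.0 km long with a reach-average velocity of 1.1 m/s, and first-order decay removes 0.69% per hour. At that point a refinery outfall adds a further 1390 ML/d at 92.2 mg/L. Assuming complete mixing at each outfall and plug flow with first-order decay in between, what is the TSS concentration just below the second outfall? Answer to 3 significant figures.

After mixing, C = (16000·20.00 + 681.0·396.0) / 16680 = 589700/16680 = 35.35 mg/L; combined flow 16680 ML/d.
Travel time t = 30.0·1000 / 1.1 = 27270 s = 7.576 h.
0.69%/h lost → k = −ln(1 − 0.0069) = 0.006924 h⁻¹.
After decay, C = 35.35 × e^(−kt) = 35.35 × 0.9489 = 33.54 mg/L.
Second outfall: C = (16680·33.54 + 1390·92.20)/18070 = 38.06 mg/L.

38.1 mg/L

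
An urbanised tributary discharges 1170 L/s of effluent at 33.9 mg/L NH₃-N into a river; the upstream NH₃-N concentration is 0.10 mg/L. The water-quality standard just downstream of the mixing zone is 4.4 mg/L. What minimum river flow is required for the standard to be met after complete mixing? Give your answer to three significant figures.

Set C_mix = 4.4: (Q·0.1000 + 1170·33.90) / (Q + 1170) = 4.4
→ Q = 1170·(33.90 − 4.4)/(4.4 − 0.1000) = 8027 L/s.

8030 L/s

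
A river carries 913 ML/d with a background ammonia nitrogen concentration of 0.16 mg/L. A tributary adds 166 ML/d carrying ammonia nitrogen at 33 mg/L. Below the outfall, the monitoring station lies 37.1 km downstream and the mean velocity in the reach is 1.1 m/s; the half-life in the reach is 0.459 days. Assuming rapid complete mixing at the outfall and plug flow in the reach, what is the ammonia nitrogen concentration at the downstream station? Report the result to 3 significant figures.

2.89 mg/L

Mixed concentration C = ΣQC/ΣQ = (913.0·0.1600 + 166.0·33.00) / 1079 = 5624/1079 = 5.212 mg/L.
Travel time t = 37.1·1000 / 1.1 = 33730 s = 9.369 h.
Half-life 0.459 d → k = ln 2 / 0.459 = 1.510 d⁻¹.
First-order decay: C = 5.212·exp(−k·t) = 5.212·0.5546 = 2.891 mg/L.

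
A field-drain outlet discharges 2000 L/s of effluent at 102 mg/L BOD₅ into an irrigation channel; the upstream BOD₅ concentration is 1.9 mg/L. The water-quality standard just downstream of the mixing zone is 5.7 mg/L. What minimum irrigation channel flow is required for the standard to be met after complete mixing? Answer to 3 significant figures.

50700 L/s

Set C_mix = 5.7: (Q·1.900 + 2000·102.0) / (Q + 2000) = 5.7
→ Q = 2000·(102.0 − 5.7)/(5.7 − 1.900) = 50680 L/s.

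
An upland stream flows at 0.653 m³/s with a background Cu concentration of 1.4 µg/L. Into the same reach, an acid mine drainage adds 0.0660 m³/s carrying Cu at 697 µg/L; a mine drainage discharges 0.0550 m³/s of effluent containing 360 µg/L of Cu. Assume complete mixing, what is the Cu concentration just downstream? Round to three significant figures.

86.2 µg/L

Flow-weighted average: C = (0.6530·1.400 + 0.06600·697.0 + 0.05500·360.0) / 0.7740 = 66.72/0.7740 = 86.20 µg/L.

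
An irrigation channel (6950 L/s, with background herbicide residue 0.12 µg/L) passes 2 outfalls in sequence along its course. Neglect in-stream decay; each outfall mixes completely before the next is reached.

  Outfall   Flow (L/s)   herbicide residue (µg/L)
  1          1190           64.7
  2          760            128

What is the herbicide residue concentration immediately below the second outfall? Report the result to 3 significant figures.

19.7 µg/L

Outfall 1: combined Q = 8140 L/s; C = (6950·0.1200 + 1190·64.70)/8140 = 9.561 µg/L.
Outfall 2: combined Q = 8900 L/s; C = (8140·9.561 + 760.0·128.0)/8900 = 19.67 µg/L.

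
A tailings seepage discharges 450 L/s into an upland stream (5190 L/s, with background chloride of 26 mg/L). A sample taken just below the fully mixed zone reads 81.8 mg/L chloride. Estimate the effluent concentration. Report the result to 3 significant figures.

725 mg/L

Mass balance: 5190·26.00 + 450.0·Cₑ = 5640·81.80
→ Cₑ = (5640·81.80 − 5190·26.00) / 450.0 = 725.4 mg/L.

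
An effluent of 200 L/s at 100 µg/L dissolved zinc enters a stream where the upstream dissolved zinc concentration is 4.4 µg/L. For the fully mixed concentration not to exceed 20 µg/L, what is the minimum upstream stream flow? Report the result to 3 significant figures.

Set C_mix = 20: (Q·4.400 + 200.0·100.0) / (Q + 200.0) = 20
→ Q = 200.0·(100.0 − 20)/(20 − 4.400) = 1026 L/s.

1030 L/s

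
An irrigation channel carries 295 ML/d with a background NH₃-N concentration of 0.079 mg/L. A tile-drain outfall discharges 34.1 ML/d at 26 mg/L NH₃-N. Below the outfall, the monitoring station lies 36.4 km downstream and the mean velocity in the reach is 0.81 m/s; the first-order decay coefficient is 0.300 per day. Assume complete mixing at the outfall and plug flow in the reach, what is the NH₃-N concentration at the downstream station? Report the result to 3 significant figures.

2.37 mg/L

Mixed concentration C = ΣQC/ΣQ = (295.0·0.07900 + 34.10·26.00) / 329.1 = 909.9/329.1 = 2.765 mg/L.
Travel time t = 36.4·1000 / 0.81 = 44940 s = 12.48 h.
After decay, C = 2.765 × e^(−kt) = 2.765 × 0.8555 = 2.365 mg/L.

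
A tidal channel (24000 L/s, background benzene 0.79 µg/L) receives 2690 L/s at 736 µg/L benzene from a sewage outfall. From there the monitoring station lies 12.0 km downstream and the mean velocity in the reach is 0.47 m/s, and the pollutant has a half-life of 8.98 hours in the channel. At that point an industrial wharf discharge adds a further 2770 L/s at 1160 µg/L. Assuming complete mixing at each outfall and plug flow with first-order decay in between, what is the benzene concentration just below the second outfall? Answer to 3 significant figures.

148 µg/L

Mass balance: C = (24000·0.7900 + 2690·736.0) / 26690 = 1999000/26690 = 74.89 µg/L; combined flow 26690 L/s.
Travel time t = 12.0·1000 / 0.47 = 25530 s = 7.092 h.
Half-life 8.98 h → k = ln 2 / 8.98 = 0.07719 h⁻¹ = 1.853 d⁻¹.
Decay over the reach: 74.89·exp(−kt) = 74.89·0.5784 = 43.32 µg/L.
Second outfall: C = (26690·43.32 + 2770·1160)/29460 = 148.3 µg/L.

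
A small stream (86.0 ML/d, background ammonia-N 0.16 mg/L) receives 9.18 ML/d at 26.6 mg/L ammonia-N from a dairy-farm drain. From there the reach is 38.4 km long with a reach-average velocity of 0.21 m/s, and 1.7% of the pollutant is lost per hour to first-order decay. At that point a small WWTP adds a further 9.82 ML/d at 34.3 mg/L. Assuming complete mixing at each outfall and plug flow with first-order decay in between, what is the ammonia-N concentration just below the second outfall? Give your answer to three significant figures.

4.24 mg/L

Mass balance: C = (86.00·0.1600 + 9.180·26.60) / 95.18 = 257.9/95.18 = 2.710 mg/L; combined flow 95.18 ML/d.
Travel time t = 38.4·1000 / 0.21 = 182900 s = 50.79 h.
1.7%/h lost → k = −ln(1 − 0.017) = 0.01715 h⁻¹.
Applying C = C₀e^(−kt): 2.710 × 0.4186 = 1.134 mg/L.
Second outfall: C = (95.18·1.134 + 9.820·34.30)/105.0 = 4.236 mg/L.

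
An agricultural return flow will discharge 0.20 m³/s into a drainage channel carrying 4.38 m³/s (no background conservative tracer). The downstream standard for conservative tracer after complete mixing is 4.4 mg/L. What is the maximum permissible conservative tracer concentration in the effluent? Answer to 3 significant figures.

At the limit, (Qr·Cr + Qe·Cₑ)/(Qr + Qe) = 4.4:
Cₑ = (4.580·4.4 − 4.380·0) / 0.2000 = 100.8 mg/L.

101 mg/L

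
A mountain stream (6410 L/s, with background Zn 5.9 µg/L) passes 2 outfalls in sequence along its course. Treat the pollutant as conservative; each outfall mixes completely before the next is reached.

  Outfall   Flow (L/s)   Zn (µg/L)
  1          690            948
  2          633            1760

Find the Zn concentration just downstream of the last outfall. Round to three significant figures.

After outfall 1: Q = 6410 + 690.0 = 7100 L/s; C = (6410·5.900 + 690.0·948.0)/7100 = 97.46 µg/L.
After outfall 2: Q = 7100 + 633.0 = 7733 L/s; C = (7100·97.46 + 633.0·1760)/7733 = 233.5 µg/L.

234 µg/L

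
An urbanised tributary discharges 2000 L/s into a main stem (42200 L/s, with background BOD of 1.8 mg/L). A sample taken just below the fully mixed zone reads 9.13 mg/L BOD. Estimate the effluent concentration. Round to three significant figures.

164 mg/L

Mass balance: 42200·1.800 + 2000·Cₑ = 44200·9.130
→ Cₑ = (44200·9.130 − 42200·1.800) / 2000 = 163.8 mg/L.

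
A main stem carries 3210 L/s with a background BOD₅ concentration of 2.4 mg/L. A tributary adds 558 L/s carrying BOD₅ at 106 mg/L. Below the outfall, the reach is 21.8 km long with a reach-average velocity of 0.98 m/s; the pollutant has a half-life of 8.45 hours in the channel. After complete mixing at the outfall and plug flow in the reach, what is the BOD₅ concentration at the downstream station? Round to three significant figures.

Mixed concentration C = ΣQC/ΣQ = (3210·2.400 + 558.0·106.0) / 3768 = 66850/3768 = 17.74 mg/L.
Travel time t = 21.8·1000 / 0.98 = 22240 s = 6.179 h.
Half-life 8.45 h → k = ln 2 / 8.45 = 0.08203 h⁻¹ = 1.969 d⁻¹.
Decay over the reach: 17.74·exp(−kt) = 17.74·0.6024 = 10.69 mg/L.

10.7 mg/L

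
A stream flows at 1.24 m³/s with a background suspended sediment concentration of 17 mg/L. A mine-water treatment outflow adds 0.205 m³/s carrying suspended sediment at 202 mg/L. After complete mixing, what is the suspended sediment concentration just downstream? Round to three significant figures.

Flow-weighted average: C = (1.240·17.00 + 0.2050·202.0) / 1.445 = 62.49/1.445 = 43.25 mg/L.

43.2 mg/L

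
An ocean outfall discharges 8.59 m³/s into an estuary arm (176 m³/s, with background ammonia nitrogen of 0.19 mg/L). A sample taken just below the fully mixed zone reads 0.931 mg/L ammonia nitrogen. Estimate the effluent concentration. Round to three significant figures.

Mass balance: 176.0·0.1900 + 8.590·Cₑ = 184.6·0.9310
→ Cₑ = (184.6·0.9310 − 176.0·0.1900) / 8.590 = 16.11 mg/L.

16.1 mg/L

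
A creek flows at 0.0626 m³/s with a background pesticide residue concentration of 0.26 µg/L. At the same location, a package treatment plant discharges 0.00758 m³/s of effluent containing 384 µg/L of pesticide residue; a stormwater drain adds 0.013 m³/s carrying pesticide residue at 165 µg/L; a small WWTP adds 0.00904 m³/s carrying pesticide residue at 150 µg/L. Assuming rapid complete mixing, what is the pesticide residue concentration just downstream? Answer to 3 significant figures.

Mixed concentration C = ΣQC/ΣQ = (0.06260·0.2600 + 0.007580·384.0 + 0.01300·165.0 + 0.009040·150.0) / 0.09222 = 6.428/0.09222 = 69.70 µg/L.

69.7 µg/L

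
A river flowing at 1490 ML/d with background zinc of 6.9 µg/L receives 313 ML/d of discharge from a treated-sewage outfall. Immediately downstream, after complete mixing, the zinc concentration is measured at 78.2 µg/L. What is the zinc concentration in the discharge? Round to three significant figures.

418 µg/L

Mass balance: 1490·6.900 + 313.0·Cₑ = 1803·78.20
→ Cₑ = (1803·78.20 − 1490·6.900) / 313.0 = 417.6 µg/L.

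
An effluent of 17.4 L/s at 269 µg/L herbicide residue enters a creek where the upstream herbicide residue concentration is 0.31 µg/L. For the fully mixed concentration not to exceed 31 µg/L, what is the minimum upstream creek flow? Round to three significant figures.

Set C_mix = 31: (Q·0.3100 + 17.40·269.0) / (Q + 17.40) = 31
→ Q = 17.40·(269.0 − 31)/(31 − 0.3100) = 134.9 L/s.

135 L/s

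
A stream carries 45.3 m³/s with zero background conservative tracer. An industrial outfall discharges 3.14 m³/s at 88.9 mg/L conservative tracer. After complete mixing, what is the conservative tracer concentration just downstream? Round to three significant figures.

5.76 mg/L

Mass balance: C = (45.30·0 + 3.140·88.90) / 48.44 = 279.1/48.44 = 5.763 mg/L.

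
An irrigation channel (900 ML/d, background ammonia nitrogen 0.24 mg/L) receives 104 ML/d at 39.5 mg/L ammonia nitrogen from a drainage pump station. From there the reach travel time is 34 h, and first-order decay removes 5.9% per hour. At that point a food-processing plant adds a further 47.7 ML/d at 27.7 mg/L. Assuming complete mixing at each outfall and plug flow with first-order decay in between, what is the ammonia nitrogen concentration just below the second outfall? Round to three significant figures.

1.78 mg/L

Mixed concentration C = ΣQC/ΣQ = (900.0·0.2400 + 104.0·39.50) / 1004 = 4324/1004 = 4.307 mg/L; combined flow 1004 ML/d.
5.9%/h lost → k = −ln(1 − 0.059) = 0.06081 h⁻¹.
Applying C = C₀e^(−kt): 4.307 × 0.1265 = 0.5448 mg/L.
At the second outfall, C = (1004·0.5448 + 47.70·27.70) / (1004 + 47.70) = 1.776 mg/L.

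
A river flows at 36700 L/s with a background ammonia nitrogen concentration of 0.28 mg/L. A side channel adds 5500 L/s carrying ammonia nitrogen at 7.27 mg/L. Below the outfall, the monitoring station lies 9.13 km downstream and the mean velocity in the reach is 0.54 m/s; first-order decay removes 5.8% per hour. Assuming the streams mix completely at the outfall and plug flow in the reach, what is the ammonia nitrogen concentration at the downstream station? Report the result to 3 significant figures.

0.900 mg/L

After mixing, C = (36700·0.2800 + 5500·7.270) / 42200 = 50260/42200 = 1.191 mg/L.
Travel time t = 9.13·1000 / 0.54 = 16910 s = 4.697 h.
5.8%/h lost → k = −ln(1 − 0.058) = 0.05975 h⁻¹.
Decay over the reach: 1.191·exp(−kt) = 1.191·0.7553 = 0.8996 mg/L.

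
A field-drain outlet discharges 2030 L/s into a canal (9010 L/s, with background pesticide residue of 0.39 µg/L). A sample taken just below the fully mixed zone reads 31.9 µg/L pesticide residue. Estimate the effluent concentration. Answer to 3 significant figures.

Mass balance: 9010·0.3900 + 2030·Cₑ = 11040·31.90
→ Cₑ = (11040·31.90 − 9010·0.3900) / 2030 = 171.8 µg/L.

172 µg/L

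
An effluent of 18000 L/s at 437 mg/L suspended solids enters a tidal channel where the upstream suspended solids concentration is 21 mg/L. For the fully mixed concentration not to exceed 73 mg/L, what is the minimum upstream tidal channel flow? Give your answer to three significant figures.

126000 L/s

Set C_mix = 73: (Q·21.00 + 18000·437.0) / (Q + 18000) = 73
→ Q = 18000·(437.0 − 73)/(73 − 21.00) = 126000 L/s.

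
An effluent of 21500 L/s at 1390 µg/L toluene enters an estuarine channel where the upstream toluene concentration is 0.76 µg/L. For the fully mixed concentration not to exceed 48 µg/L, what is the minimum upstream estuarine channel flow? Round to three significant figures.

Set C_mix = 48: (Q·0.7600 + 21500·1390) / (Q + 21500) = 48
→ Q = 21500·(1390 − 48)/(48 − 0.7600) = 610800 L/s.

611000 L/s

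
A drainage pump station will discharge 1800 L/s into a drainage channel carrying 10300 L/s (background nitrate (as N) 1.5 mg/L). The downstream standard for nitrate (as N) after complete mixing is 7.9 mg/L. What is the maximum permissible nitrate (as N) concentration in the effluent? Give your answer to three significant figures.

44.5 mg/L

At the limit, (Qr·Cr + Qe·Cₑ)/(Qr + Qe) = 7.9:
Cₑ = (12100·7.9 − 10300·1.500) / 1800 = 44.52 mg/L.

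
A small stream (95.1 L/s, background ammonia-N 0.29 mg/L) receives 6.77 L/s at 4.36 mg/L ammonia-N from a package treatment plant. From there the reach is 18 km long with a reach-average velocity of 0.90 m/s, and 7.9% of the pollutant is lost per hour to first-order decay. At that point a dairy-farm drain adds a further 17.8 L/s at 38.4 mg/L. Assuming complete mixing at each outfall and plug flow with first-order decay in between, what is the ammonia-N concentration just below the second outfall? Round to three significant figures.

Flow-weighted average: C = (95.10·0.2900 + 6.770·4.360) / 101.9 = 57.10/101.9 = 0.5605 mg/L; combined flow 101.9 L/s.
Travel time t = 18·1000 / 0.90 = 20000 s = 5.556 h.
7.9%/h lost → k = −ln(1 − 0.079) = 0.08230 h⁻¹.
First-order decay: C = 0.5605·exp(−k·t) = 0.5605·0.6331 = 0.3548 mg/L.
At the second outfall, C = (101.9·0.3548 + 17.80·38.40) / (101.9 + 17.80) = 6.014 mg/L.

6.01 mg/L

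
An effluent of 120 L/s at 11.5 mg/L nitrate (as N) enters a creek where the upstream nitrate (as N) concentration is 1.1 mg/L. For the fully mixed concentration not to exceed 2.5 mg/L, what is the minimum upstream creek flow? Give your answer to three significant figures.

Set C_mix = 2.5: (Q·1.100 + 120.0·11.50) / (Q + 120.0) = 2.5
→ Q = 120.0·(11.50 − 2.5)/(2.5 − 1.100) = 771.4 L/s.

771 L/s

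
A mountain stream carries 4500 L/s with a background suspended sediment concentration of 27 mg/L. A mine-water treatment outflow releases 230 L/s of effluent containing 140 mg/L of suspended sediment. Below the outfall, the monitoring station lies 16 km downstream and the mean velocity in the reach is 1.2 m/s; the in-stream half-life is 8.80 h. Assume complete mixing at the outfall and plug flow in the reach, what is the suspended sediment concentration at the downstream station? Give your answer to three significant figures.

Mass balance: C = (4500·27.00 + 230.0·140.0) / 4730 = 153700/4730 = 32.49 mg/L.
Travel time t = 16·1000 / 1.2 = 13330 s = 3.704 h.
Half-life 8.80 h → k = ln 2 / 8.80 = 0.07877 h⁻¹ = 1.890 d⁻¹.
Decay over the reach: 32.49·exp(−kt) = 32.49·0.7470 = 24.27 mg/L.

24.3 mg/L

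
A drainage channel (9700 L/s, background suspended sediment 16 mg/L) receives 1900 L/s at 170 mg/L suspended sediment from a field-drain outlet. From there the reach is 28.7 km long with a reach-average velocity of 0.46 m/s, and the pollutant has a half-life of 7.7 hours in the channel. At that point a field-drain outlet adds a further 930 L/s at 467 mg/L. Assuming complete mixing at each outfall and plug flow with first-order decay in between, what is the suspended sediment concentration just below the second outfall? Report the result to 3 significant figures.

42.7 mg/L

Mixed concentration C = ΣQC/ΣQ = (9700·16.00 + 1900·170.0) / 11600 = 478200/11600 = 41.22 mg/L; combined flow 11600 L/s.
Travel time t = 28.7·1000 / 0.46 = 62390 s = 17.33 h.
Half-life 7.7 h → k = ln 2 / 7.7 = 0.09002 h⁻¹ = 2.160 d⁻¹.
First-order decay: C = 41.22·exp(−k·t) = 41.22·0.2101 = 8.662 mg/L.
At the second outfall, C = (11600·8.662 + 930.0·467.0) / (11600 + 930.0) = 42.68 mg/L.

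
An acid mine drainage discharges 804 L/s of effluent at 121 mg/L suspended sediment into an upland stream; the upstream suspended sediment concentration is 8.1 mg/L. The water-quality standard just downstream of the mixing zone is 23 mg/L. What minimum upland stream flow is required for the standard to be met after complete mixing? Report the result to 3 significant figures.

Set C_mix = 23: (Q·8.100 + 804.0·121.0) / (Q + 804.0) = 23
→ Q = 804.0·(121.0 − 23)/(23 − 8.100) = 5288 L/s.

5290 L/s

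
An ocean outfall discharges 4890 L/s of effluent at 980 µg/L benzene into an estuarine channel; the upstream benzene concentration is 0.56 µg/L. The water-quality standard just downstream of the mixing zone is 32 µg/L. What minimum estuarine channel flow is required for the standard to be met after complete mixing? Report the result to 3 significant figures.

Set C_mix = 32: (Q·0.5600 + 4890·980.0) / (Q + 4890) = 32
→ Q = 4890·(980.0 − 32)/(32 − 0.5600) = 147400 L/s.

147000 L/s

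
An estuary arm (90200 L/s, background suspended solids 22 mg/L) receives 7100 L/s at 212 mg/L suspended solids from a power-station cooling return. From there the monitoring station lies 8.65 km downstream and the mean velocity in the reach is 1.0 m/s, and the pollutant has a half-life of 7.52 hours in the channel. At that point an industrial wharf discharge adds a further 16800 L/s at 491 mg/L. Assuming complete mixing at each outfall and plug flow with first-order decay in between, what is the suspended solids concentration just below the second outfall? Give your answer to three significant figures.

After mixing, C = (90200·22.00 + 7100·212.0) / 97300 = 3490000/97300 = 35.86 mg/L; combined flow 97300 L/s.
Travel time t = 8.65·1000 / 1.0 = 8650 s = 2.403 h.
Half-life 7.52 h → k = ln 2 / 7.52 = 0.09217 h⁻¹ = 2.212 d⁻¹.
Decay over the reach: 35.86·exp(−kt) = 35.86·0.8013 = 28.74 mg/L.
At the second outfall, C = (97300·28.74 + 16800·491.0) / (97300 + 16800) = 96.80 mg/L.

96.8 mg/L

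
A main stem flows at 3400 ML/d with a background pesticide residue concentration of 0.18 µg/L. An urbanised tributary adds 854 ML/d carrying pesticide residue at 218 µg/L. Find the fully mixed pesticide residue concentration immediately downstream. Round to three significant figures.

Mass balance: C = (3400·0.1800 + 854.0·218.0) / 4254 = 186800/4254 = 43.91 µg/L.

43.9 µg/L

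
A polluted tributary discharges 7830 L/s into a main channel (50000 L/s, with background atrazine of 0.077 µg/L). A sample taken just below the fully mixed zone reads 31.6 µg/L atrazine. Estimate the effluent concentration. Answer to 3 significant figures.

Mass balance: 50000·0.07700 + 7830·Cₑ = 57830·31.60
→ Cₑ = (57830·31.60 − 50000·0.07700) / 7830 = 232.9 µg/L.

233 µg/L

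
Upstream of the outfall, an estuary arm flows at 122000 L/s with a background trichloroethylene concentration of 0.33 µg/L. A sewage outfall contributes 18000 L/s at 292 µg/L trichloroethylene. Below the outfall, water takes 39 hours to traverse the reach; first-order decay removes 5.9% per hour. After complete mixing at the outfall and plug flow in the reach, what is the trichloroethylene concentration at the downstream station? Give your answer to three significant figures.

3.53 µg/L

Mixed concentration C = ΣQC/ΣQ = (122000·0.3300 + 18000·292.0) / 140000 = 5296000/140000 = 37.83 µg/L.
5.9%/h lost → k = −ln(1 − 0.059) = 0.06081 h⁻¹.
Applying C = C₀e^(−kt): 37.83 × 0.09332 = 3.531 µg/L.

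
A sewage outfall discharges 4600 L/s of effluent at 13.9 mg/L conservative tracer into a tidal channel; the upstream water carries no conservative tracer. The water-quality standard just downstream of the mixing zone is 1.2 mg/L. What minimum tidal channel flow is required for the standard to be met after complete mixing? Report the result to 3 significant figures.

48700 L/s

Set C_mix = 1.2: (Q·0 + 4600·13.90) / (Q + 4600) = 1.2
→ Q = 4600·(13.90 − 1.2)/(1.2 − 0) = 48680 L/s.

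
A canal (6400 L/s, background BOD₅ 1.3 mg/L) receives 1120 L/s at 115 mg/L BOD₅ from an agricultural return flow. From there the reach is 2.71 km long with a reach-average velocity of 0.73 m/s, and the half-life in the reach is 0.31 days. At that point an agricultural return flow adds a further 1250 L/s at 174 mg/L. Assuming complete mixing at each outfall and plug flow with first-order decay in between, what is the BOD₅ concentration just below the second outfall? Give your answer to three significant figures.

39.0 mg/L

Mass balance: C = (6400·1.300 + 1120·115.0) / 7520 = 137100/7520 = 18.23 mg/L; combined flow 7520 L/s.
Travel time t = 2.71·1000 / 0.73 = 3712 s = 1.031 h.
Half-life 0.31 d → k = ln 2 / 0.31 = 2.236 d⁻¹.
Decay over the reach: 18.23·exp(−kt) = 18.23·0.9084 = 16.56 mg/L.
Second outfall: C = (7520·16.56 + 1250·174.0)/8770 = 39.00 mg/L.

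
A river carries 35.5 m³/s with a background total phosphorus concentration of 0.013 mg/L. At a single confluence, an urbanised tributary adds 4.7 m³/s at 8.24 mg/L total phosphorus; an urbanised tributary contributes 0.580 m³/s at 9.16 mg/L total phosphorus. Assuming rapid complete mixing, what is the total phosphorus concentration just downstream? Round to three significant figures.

Conservation of mass: C = (35.50·0.01300 + 4.700·8.240 + 0.5800·9.160) / 40.78 = 44.50/40.78 = 1.091 mg/L.

1.09 mg/L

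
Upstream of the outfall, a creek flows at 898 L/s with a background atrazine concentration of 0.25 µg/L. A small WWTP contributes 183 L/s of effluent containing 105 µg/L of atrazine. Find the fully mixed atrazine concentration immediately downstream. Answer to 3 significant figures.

Conservation of mass: C = (898.0·0.2500 + 183.0·105.0) / 1081 = 19440/1081 = 17.98 µg/L.

18.0 µg/L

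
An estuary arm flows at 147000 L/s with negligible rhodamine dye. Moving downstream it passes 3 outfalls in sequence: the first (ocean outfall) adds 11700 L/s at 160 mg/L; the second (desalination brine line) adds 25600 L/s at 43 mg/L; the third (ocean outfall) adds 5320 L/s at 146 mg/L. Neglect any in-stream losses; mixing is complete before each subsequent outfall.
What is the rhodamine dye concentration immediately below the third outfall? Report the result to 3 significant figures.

Below outfall 1: Q → 158700 L/s, C = (147000·0 + 11700·160.0)/158700 = 11.80 mg/L.
Below outfall 2: Q → 184300 L/s, C = (158700·11.80 + 25600·43.00)/184300 = 16.13 mg/L.
Below outfall 3: Q → 189600 L/s, C = (184300·16.13 + 5320·146.0)/189600 = 19.77 mg/L.

19.8 mg/L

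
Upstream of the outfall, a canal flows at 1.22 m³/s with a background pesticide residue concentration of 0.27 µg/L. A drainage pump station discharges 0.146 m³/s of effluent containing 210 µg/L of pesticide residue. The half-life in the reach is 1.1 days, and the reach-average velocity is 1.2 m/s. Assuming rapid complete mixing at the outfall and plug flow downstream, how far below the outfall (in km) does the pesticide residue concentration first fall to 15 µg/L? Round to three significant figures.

Conservation of mass: C = (1.220·0.2700 + 0.1460·210.0) / 1.366 = 30.99/1.366 = 22.69 µg/L.
Half-life 1.1 d → k = ln 2 / 1.1 = 0.6301 d⁻¹.
Set 22.69·exp(−k·t) = 15 → t = ln(22.69/15)/k = 56730 s = 15.76 h.
Distance = v·t = 1.2·56730 = 68070 m = 68.07 km.

68.1 km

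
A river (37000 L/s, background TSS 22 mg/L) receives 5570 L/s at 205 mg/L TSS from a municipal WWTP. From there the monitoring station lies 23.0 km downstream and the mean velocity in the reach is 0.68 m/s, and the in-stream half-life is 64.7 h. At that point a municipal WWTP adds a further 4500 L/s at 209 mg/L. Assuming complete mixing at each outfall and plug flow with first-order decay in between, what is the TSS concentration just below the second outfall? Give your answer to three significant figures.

Conservation of mass: C = (37000·22.00 + 5570·205.0) / 42570 = 1956000/42570 = 45.94 mg/L; combined flow 42570 L/s.
Travel time t = 23.0·1000 / 0.68 = 33820 s = 9.395 h.
Half-life 64.7 h → k = ln 2 / 64.7 = 0.01071 h⁻¹ = 0.2571 d⁻¹.
Decay over the reach: 45.94·exp(−kt) = 45.94·0.9042 = 41.54 mg/L.
Second outfall: C = (42570·41.54 + 4500·209.0)/47070 = 57.55 mg/L.

57.6 mg/L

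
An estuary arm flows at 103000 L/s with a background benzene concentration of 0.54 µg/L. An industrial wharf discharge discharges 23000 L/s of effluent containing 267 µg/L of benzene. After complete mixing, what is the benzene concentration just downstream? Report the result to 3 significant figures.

49.2 µg/L

Mass balance: C = (103000·0.5400 + 23000·267.0) / 126000 = 6197000/126000 = 49.18 µg/L.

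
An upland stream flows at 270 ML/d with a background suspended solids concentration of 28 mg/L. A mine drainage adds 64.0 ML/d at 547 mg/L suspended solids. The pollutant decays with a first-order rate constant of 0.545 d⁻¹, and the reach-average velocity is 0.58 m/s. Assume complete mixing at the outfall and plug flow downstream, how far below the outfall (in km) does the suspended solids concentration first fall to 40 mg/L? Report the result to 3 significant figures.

107 km

Mass balance: C = (270.0·28.00 + 64.00·547.0) / 334.0 = 42570/334.0 = 127.4 mg/L.
Set 127.4·exp(−k·t) = 40 → t = ln(127.4/40)/k = 183700 s = 51.03 h.
Distance = v·t = 0.58·183700 = 106600 m = 106.6 km.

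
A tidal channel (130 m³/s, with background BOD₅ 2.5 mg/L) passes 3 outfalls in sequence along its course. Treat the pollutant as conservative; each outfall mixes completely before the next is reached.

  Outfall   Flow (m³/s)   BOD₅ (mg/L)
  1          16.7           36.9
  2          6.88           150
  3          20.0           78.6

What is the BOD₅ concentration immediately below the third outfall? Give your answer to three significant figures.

20.4 mg/L

After outfall 1: Q = 130.0 + 16.70 = 146.7 m³/s; C = (130.0·2.500 + 16.70·36.90)/146.7 = 6.416 mg/L.
After outfall 2: Q = 146.7 + 6.880 = 153.6 m³/s; C = (146.7·6.416 + 6.880·150.0)/153.6 = 12.85 mg/L.
After outfall 3: Q = 153.6 + 20.00 = 173.6 m³/s; C = (153.6·12.85 + 20.00·78.60)/173.6 = 20.42 mg/L.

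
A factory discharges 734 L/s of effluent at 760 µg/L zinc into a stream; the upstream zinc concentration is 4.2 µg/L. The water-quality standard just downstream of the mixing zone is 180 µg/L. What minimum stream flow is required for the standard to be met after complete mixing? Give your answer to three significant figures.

2420 L/s

Set C_mix = 180: (Q·4.200 + 734.0·760.0) / (Q + 734.0) = 180
→ Q = 734.0·(760.0 − 180)/(180 − 4.200) = 2422 L/s.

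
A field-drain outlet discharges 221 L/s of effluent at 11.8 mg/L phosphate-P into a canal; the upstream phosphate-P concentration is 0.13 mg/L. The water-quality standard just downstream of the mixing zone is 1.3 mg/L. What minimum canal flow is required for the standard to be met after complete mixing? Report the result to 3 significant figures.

Set C_mix = 1.3: (Q·0.1300 + 221.0·11.80) / (Q + 221.0) = 1.3
→ Q = 221.0·(11.80 − 1.3)/(1.3 − 0.1300) = 1983 L/s.

1980 L/s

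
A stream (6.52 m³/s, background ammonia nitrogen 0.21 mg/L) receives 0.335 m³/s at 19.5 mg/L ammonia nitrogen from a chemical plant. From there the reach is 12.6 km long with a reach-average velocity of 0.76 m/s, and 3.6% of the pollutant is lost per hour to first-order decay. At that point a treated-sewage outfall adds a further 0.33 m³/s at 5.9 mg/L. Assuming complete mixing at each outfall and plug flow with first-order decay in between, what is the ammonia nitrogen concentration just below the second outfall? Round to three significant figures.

1.20 mg/L

Mass balance: C = (6.520·0.2100 + 0.3350·19.50) / 6.855 = 7.902/6.855 = 1.153 mg/L; combined flow 6.855 m³/s.
Travel time t = 12.6·1000 / 0.76 = 16580 s = 4.605 h.
3.6%/h lost → k = −ln(1 − 0.036) = 0.03666 h⁻¹.
First-order decay: C = 1.153·exp(−k·t) = 1.153·0.8446 = 0.9736 mg/L.
Second outfall: C = (6.855·0.9736 + 0.3300·5.900)/7.185 = 1.200 mg/L.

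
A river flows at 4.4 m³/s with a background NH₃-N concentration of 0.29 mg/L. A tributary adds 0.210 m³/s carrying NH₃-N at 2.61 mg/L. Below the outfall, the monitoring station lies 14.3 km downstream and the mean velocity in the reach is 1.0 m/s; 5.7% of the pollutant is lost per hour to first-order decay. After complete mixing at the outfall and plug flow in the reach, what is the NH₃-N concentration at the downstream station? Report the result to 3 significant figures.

Conservation of mass: C = (4.400·0.2900 + 0.2100·2.610) / 4.610 = 1.824/4.610 = 0.3957 mg/L.
Travel time t = 14.3·1000 / 1.0 = 14300 s = 3.972 h.
5.7%/h lost → k = −ln(1 − 0.057) = 0.05869 h⁻¹.
First-order decay: C = 0.3957·exp(−k·t) = 0.3957·0.7921 = 0.3134 mg/L.

0.313 mg/L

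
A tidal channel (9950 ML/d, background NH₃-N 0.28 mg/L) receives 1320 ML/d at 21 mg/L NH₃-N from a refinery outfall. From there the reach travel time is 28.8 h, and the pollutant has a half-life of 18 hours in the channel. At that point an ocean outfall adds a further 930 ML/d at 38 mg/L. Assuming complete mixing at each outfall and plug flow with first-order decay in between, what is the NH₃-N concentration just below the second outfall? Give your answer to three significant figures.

3.72 mg/L

Conservation of mass: C = (9950·0.2800 + 1320·21.00) / 11270 = 30510/11270 = 2.707 mg/L; combined flow 11270 ML/d.
Half-life 18 h → k = ln 2 / 18 = 0.03851 h⁻¹ = 0.9242 d⁻¹.
Applying C = C₀e^(−kt): 2.707 × 0.3299 = 0.8929 mg/L.
At the second outfall, C = (11270·0.8929 + 930.0·38.00) / (11270 + 930.0) = 3.722 mg/L.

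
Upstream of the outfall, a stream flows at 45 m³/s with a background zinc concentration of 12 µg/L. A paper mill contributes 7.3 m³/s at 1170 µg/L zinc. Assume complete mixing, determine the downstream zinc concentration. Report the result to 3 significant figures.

174 µg/L

Mixed concentration C = ΣQC/ΣQ = (45.00·12.00 + 7.300·1170) / 52.30 = 9081/52.30 = 173.6 µg/L.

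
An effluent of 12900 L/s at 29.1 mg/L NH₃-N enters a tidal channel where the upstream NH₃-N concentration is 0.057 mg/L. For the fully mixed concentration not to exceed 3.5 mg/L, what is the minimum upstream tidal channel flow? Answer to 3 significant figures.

95900 L/s

Set C_mix = 3.5: (Q·0.05700 + 12900·29.10) / (Q + 12900) = 3.5
→ Q = 12900·(29.10 − 3.5)/(3.5 − 0.05700) = 95920 L/s.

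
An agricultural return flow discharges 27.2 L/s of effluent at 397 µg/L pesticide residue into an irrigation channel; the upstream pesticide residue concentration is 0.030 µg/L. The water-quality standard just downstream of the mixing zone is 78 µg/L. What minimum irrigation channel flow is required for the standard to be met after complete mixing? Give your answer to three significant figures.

111 L/s

Set C_mix = 78: (Q·0.03000 + 27.20·397.0) / (Q + 27.20) = 78
→ Q = 27.20·(397.0 − 78)/(78 − 0.03000) = 111.3 L/s.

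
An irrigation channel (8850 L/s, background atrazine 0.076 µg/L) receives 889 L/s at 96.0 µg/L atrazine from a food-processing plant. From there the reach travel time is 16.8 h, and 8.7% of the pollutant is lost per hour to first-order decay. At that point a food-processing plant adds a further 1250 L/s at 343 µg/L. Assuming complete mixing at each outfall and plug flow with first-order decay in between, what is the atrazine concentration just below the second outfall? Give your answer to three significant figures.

40.7 µg/L

After mixing, C = (8850·0.07600 + 889.0·96.00) / 9739 = 86020/9739 = 8.832 µg/L; combined flow 9739 L/s.
8.7%/h lost → k = −ln(1 − 0.087) = 0.09102 h⁻¹.
Decay over the reach: 8.832·exp(−kt) = 8.832·0.2167 = 1.914 µg/L.
Second outfall: C = (9739·1.914 + 1250·343.0)/10990 = 40.71 µg/L.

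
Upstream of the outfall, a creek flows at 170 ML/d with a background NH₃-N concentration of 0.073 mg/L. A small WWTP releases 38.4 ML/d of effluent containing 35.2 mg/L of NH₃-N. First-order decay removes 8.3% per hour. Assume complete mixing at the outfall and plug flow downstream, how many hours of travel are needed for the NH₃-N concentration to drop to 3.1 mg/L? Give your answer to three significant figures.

8.63 h

Flow-weighted average: C = (170.0·0.07300 + 38.40·35.20) / 208.4 = 1364/208.4 = 6.546 mg/L.
8.3%/h lost → k = −ln(1 − 0.083) = 0.08665 h⁻¹.
6.546·exp(−k·t) = 3.1 → t = ln(6.546/3.1)/k = 31050 s = 8.626 h.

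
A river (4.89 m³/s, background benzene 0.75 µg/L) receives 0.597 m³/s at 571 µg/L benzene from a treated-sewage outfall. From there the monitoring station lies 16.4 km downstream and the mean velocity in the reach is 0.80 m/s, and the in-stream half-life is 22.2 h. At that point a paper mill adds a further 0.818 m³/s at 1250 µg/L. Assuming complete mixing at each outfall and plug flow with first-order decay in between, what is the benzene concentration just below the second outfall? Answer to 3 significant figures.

Mixed concentration C = ΣQC/ΣQ = (4.890·0.7500 + 0.5970·571.0) / 5.487 = 344.6/5.487 = 62.79 µg/L; combined flow 5.487 m³/s.
Travel time t = 16.4·1000 / 0.80 = 20500 s = 5.694 h.
Half-life 22.2 h → k = ln 2 / 22.2 = 0.03122 h⁻¹ = 0.7493 d⁻¹.
After decay, C = 62.79 × e^(−kt) = 62.79 × 0.8371 = 52.57 µg/L.
Second outfall: C = (5.487·52.57 + 0.8180·1250)/6.305 = 207.9 µg/L.

208 µg/L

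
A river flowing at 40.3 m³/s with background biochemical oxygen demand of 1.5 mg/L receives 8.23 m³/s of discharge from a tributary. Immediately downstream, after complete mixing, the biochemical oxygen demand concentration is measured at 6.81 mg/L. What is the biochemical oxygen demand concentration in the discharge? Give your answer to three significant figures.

32.8 mg/L

Mass balance: 40.30·1.500 + 8.230·Cₑ = 48.53·6.810
→ Cₑ = (48.53·6.810 − 40.30·1.500) / 8.230 = 32.81 mg/L.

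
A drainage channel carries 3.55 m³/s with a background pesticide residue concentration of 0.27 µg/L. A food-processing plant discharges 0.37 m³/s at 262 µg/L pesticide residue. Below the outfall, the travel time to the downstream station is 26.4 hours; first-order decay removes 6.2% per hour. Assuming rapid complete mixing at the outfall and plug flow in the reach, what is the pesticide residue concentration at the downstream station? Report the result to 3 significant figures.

4.61 µg/L

Conservation of mass: C = (3.550·0.2700 + 0.3700·262.0) / 3.920 = 97.90/3.920 = 24.97 µg/L.
6.2%/h lost → k = −ln(1 − 0.062) = 0.06401 h⁻¹.
Applying C = C₀e^(−kt): 24.97 × 0.1846 = 4.609 µg/L.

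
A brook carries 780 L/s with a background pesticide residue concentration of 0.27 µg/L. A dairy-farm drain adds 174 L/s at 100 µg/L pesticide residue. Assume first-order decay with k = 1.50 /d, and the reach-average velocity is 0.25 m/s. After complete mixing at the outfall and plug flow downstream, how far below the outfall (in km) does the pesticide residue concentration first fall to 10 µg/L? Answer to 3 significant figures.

8.83 km

Mixed concentration C = ΣQC/ΣQ = (780.0·0.2700 + 174.0·100.0) / 954.0 = 17610/954.0 = 18.46 µg/L.
Set 18.46·exp(−k·t) = 10 → t = ln(18.46/10)/k = 35310 s = 9.808 h.
Distance = v·t = 0.25·35310 = 8827 m = 8.827 km.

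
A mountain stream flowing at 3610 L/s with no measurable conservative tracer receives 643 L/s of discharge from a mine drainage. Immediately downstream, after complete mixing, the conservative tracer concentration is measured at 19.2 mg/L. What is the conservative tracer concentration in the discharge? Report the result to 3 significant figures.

Mass balance: 3610·0 + 643.0·Cₑ = 4253·19.20
→ Cₑ = (4253·19.20 − 3610·0) / 643.0 = 127.0 mg/L.

127 mg/L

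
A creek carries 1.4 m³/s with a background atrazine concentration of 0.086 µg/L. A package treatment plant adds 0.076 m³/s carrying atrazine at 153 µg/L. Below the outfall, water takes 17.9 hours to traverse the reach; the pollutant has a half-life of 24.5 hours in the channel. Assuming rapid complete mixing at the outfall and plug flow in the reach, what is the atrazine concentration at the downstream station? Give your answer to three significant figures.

4.80 µg/L

Mass balance: C = (1.400·0.08600 + 0.07600·153.0) / 1.476 = 11.75/1.476 = 7.960 µg/L.
Half-life 24.5 h → k = ln 2 / 24.5 = 0.02829 h⁻¹ = 0.6790 d⁻¹.
First-order decay: C = 7.960·exp(−k·t) = 7.960·0.6026 = 4.797 µg/L.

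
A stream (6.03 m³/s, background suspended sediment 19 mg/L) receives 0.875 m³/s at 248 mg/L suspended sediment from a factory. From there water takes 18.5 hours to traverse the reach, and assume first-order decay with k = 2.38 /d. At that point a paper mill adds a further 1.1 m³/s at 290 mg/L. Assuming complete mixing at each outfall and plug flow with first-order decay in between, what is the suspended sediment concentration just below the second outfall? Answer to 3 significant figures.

46.5 mg/L

Mixed concentration C = ΣQC/ΣQ = (6.030·19.00 + 0.8750·248.0) / 6.905 = 331.6/6.905 = 48.02 mg/L; combined flow 6.905 m³/s.
After decay, C = 48.02 × e^(−kt) = 48.02 × 0.1597 = 7.668 mg/L.
At the second outfall, C = (6.905·7.668 + 1.100·290.0) / (6.905 + 1.100) = 46.46 mg/L.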